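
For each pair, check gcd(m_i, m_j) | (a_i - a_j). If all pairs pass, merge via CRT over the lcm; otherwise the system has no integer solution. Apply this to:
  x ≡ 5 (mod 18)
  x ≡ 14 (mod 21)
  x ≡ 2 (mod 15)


Moduli 18, 21, 15 are not pairwise coprime, so CRT works modulo lcm(m_i) when all pairwise compatibility conditions hold.
Pairwise compatibility: gcd(m_i, m_j) must divide a_i - a_j for every pair.
Merge one congruence at a time:
  Start: x ≡ 5 (mod 18).
  Combine with x ≡ 14 (mod 21): gcd(18, 21) = 3; 14 - 5 = 9, which IS divisible by 3, so compatible.
    Write x = 5 + 18·t and substitute into x ≡ 14 (mod 21): 18·t ≡ 14 − 5 = 9 (mod 21).
    Divide the congruence (and modulus) by g = 3: 6·t ≡ 3 (mod 7).
    The inverse of 6 mod 7 is 6 (since 6·6 = 36 = 5·7 + 1), so t ≡ 6·3 = 18 ≡ 4 (mod 7).
    Then x = 5 + 18·4 = 77, valid modulo lcm(18, 21) = 126: x ≡ 77 (mod 126).
  Combine with x ≡ 2 (mod 15): gcd(126, 15) = 3; 2 - 77 = -75, which IS divisible by 3, so compatible.
    Write x = 77 + 126·t and substitute into x ≡ 2 (mod 15): 126·t ≡ 2 − 77 = -75 (mod 15).
    Divide the congruence (and modulus) by g = 3: 42·t ≡ -25 (mod 5).
    Reduce coefficients mod 5: 2·t ≡ 0 (mod 5).
    The inverse of 2 mod 5 is 3 (since 2·3 = 6 = 1·5 + 1), so t ≡ 3·0 = 0 ≡ 0 (mod 5).
    Then x = 77 + 126·0 = 77, valid modulo lcm(126, 15) = 630: x ≡ 77 (mod 630).
Verify: 77 mod 18 = 5, 77 mod 21 = 14, 77 mod 15 = 2.

x ≡ 77 (mod 630).


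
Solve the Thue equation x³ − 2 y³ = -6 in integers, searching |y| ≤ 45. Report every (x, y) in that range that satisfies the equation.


The equation is x³ - 2y³ = -6. For fixed y, x³ = 2·y³ − 6, so a solution requires the RHS to be a perfect cube.
Strategy: iterate y from -45 to 45, compute RHS = 2·y³ − 6, and check whether it is a (positive or negative) perfect cube.
Check small values of y:
  y = 0: RHS = -6 is not a perfect cube.
  y = 1: RHS = -4 is not a perfect cube.
  y = -1: RHS = -8 = (-2)³ ⇒ x = -2 works.
  y = 2: RHS = 10 is not a perfect cube.
  y = -2: RHS = -22 is not a perfect cube.
  y = 3: RHS = 48 is not a perfect cube.
  y = -3: RHS = -60 is not a perfect cube.
Continuing the search up to |y| = 45 finds no further solutions beyond those listed.
Collected solutions: (-2, -1).

Solutions (with |y| ≤ 45): (-2, -1).


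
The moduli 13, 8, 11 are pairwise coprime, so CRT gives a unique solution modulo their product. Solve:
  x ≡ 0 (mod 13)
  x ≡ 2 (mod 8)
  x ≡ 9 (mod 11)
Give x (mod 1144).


Moduli 13, 8, 11 are pairwise coprime; by CRT there is a unique solution modulo M = 13 · 8 · 11 = 1144.
Solve pairwise, accumulating the modulus:
  Start with x ≡ 0 (mod 13).
  Combine with x ≡ 2 (mod 8): since gcd(13, 8) = 1, we get a unique residue mod 104.
    Write x = 0 + 13·t and substitute into x ≡ 2 (mod 8): 13·t ≡ 2 − 0 = 2 (mod 8).
    Reduce coefficients mod 8: 5·t ≡ 2 (mod 8).
    The inverse of 5 mod 8 is 5 (since 5·5 = 25 = 3·8 + 1), so t ≡ 5·2 = 10 ≡ 2 (mod 8).
    Then x = 0 + 13·2 = 26, valid modulo lcm(13, 8) = 104: x ≡ 26 (mod 104).
  Combine with x ≡ 9 (mod 11): since gcd(104, 11) = 1, we get a unique residue mod 1144.
    Write x = 26 + 104·t and substitute into x ≡ 9 (mod 11): 104·t ≡ 9 − 26 = -17 (mod 11).
    Reduce coefficients mod 11: 5·t ≡ 5 (mod 11).
    The inverse of 5 mod 11 is 9 (since 5·9 = 45 = 4·11 + 1), so t ≡ 9·5 = 45 ≡ 1 (mod 11).
    Then x = 26 + 104·1 = 130, valid modulo lcm(104, 11) = 1144: x ≡ 130 (mod 1144).
Verify: 130 mod 13 = 0 ✓, 130 mod 8 = 2 ✓, 130 mod 11 = 9 ✓.

x ≡ 130 (mod 1144).


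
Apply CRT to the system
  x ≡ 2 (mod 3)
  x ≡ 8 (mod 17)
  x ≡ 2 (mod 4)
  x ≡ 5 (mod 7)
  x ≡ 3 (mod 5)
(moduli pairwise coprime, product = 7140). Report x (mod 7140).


Product of moduli M = 3 · 17 · 4 · 7 · 5 = 7140.
Merge one congruence at a time:
  Start: x ≡ 2 (mod 3).
  Combine with x ≡ 8 (mod 17); new modulus lcm = 51.
    Write x = 2 + 3·t and substitute into x ≡ 8 (mod 17): 3·t ≡ 8 − 2 = 6 (mod 17).
    The inverse of 3 mod 17 is 6 (since 3·6 = 18 = 1·17 + 1), so t ≡ 6·6 = 36 ≡ 2 (mod 17).
    Then x = 2 + 3·2 = 8, valid modulo lcm(3, 17) = 51: x ≡ 8 (mod 51).
  Combine with x ≡ 2 (mod 4); new modulus lcm = 204.
    Write x = 8 + 51·t and substitute into x ≡ 2 (mod 4): 51·t ≡ 2 − 8 = -6 (mod 4).
    Reduce coefficients mod 4: 3·t ≡ 2 (mod 4).
    The inverse of 3 mod 4 is 3 (since 3·3 = 9 = 2·4 + 1), so t ≡ 3·2 = 6 ≡ 2 (mod 4).
    Then x = 8 + 51·2 = 110, valid modulo lcm(51, 4) = 204: x ≡ 110 (mod 204).
  Combine with x ≡ 5 (mod 7); new modulus lcm = 1428.
    Write x = 110 + 204·t and substitute into x ≡ 5 (mod 7): 204·t ≡ 5 − 110 = -105 (mod 7).
    Reduce coefficients mod 7: 1·t ≡ 0 (mod 7).
    So t ≡ 0 (mod 7).
    Then x = 110 + 204·0 = 110, valid modulo lcm(204, 7) = 1428: x ≡ 110 (mod 1428).
  Combine with x ≡ 3 (mod 5); new modulus lcm = 7140.
    Write x = 110 + 1428·t and substitute into x ≡ 3 (mod 5): 1428·t ≡ 3 − 110 = -107 (mod 5).
    Reduce coefficients mod 5: 3·t ≡ 3 (mod 5).
    The inverse of 3 mod 5 is 2 (since 3·2 = 6 = 1·5 + 1), so t ≡ 2·3 = 6 ≡ 1 (mod 5).
    Then x = 110 + 1428·1 = 1538, valid modulo lcm(1428, 5) = 7140: x ≡ 1538 (mod 7140).
Verify against each original: 1538 mod 3 = 2, 1538 mod 17 = 8, 1538 mod 4 = 2, 1538 mod 7 = 5, 1538 mod 5 = 3.

x ≡ 1538 (mod 7140).


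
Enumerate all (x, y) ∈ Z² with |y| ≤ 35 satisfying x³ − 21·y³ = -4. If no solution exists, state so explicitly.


The equation is x³ - 21y³ = -4. For fixed y, x³ = 21·y³ − 4, so a solution requires the RHS to be a perfect cube.
Strategy: iterate y from -35 to 35, compute RHS = 21·y³ − 4, and check whether it is a (positive or negative) perfect cube.
Check small values of y:
  y = 0: RHS = -4 is not a perfect cube.
  y = 1: RHS = 17 is not a perfect cube.
  y = -1: RHS = -25 is not a perfect cube.
  y = 2: RHS = 164 is not a perfect cube.
  y = -2: RHS = -172 is not a perfect cube.
  y = 3: RHS = 563 is not a perfect cube.
  y = -3: RHS = -571 is not a perfect cube.
Continuing the search up to |y| = 35 finds no solutions either.
No (x, y) in the scanned range satisfies the equation.

No integer solutions with |y| ≤ 35.


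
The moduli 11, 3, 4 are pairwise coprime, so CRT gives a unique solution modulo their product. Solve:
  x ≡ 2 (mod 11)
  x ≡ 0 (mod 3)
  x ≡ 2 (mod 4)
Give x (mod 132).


Moduli 11, 3, 4 are pairwise coprime; by CRT there is a unique solution modulo M = 11 · 3 · 4 = 132.
Solve pairwise, accumulating the modulus:
  Start with x ≡ 2 (mod 11).
  Combine with x ≡ 0 (mod 3): since gcd(11, 3) = 1, we get a unique residue mod 33.
    Write x = 2 + 11·t and substitute into x ≡ 0 (mod 3): 11·t ≡ 0 − 2 = -2 (mod 3).
    Reduce coefficients mod 3: 2·t ≡ 1 (mod 3).
    The inverse of 2 mod 3 is 2 (since 2·2 = 4 = 1·3 + 1), so t ≡ 2·1 = 2 ≡ 2 (mod 3).
    Then x = 2 + 11·2 = 24, valid modulo lcm(11, 3) = 33: x ≡ 24 (mod 33).
  Combine with x ≡ 2 (mod 4): since gcd(33, 4) = 1, we get a unique residue mod 132.
    Write x = 24 + 33·t and substitute into x ≡ 2 (mod 4): 33·t ≡ 2 − 24 = -22 (mod 4).
    Reduce coefficients mod 4: 1·t ≡ 2 (mod 4).
    So t ≡ 2 (mod 4).
    Then x = 24 + 33·2 = 90, valid modulo lcm(33, 4) = 132: x ≡ 90 (mod 132).
Verify: 90 mod 11 = 2 ✓, 90 mod 3 = 0 ✓, 90 mod 4 = 2 ✓.

x ≡ 90 (mod 132).


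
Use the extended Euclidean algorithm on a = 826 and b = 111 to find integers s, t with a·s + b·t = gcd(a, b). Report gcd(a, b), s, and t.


Euclidean algorithm on (826, 111) — divide until remainder is 0:
  826 = 7 · 111 + 49
  111 = 2 · 49 + 13
  49 = 3 · 13 + 10
  13 = 1 · 10 + 3
  10 = 3 · 3 + 1
  3 = 3 · 1 + 0
gcd(826, 111) = 1.
Track Bezout coefficients alongside the remainders: start with r₀ = 826 = a·1 + b·0 (s = 1, t = 0) and r₁ = 111 = a·0 + b·1 (s = 0, t = 1); each new remainder r_{k+1} = r_{k-1} − q_k·r_k inherits s_{k+1} = s_{k-1} − q_k·s_k, t_{k+1} = t_{k-1} − q_k·t_k, so r_k = a·s_k + b·t_k at every step:
  q = 7: r = 49, s = 1 − 7·0 = 1, t = 0 − 7·1 = -7  (check: 826·1 + 111·(-7) = 49)
  q = 2: r = 13, s = 0 − 2·1 = -2, t = 1 − 2·(-7) = 15  (check: 826·(-2) + 111·15 = 13)
  q = 3: r = 10, s = 1 − 3·(-2) = 7, t = -7 − 3·15 = -52  (check: 826·7 + 111·(-52) = 10)
  q = 1: r = 3, s = -2 − 1·7 = -9, t = 15 − 1·(-52) = 67  (check: 826·(-9) + 111·67 = 3)
  q = 3: r = 1, s = 7 − 3·(-9) = 34, t = -52 − 3·67 = -253  (check: 826·34 + 111·(-253) = 1)
The row with r = 1 (the gcd) gives the Bezout coefficients s = 34, t = -253.
Result: 826 · (34) + 111 · (-253) = 1.

gcd(826, 111) = 1; s = 34, t = -253 (check: 826·34 + 111·(-253) = 1).


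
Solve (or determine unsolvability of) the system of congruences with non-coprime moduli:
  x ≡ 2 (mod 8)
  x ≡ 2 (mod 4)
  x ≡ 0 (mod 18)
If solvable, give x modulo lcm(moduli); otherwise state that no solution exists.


Moduli 8, 4, 18 are not pairwise coprime, so CRT works modulo lcm(m_i) when all pairwise compatibility conditions hold.
Pairwise compatibility: gcd(m_i, m_j) must divide a_i - a_j for every pair.
Merge one congruence at a time:
  Start: x ≡ 2 (mod 8).
  Combine with x ≡ 2 (mod 4): gcd(8, 4) = 4; 2 - 2 = 0, which IS divisible by 4, so compatible.
    Write x = 2 + 8·t and substitute into x ≡ 2 (mod 4): 8·t ≡ 2 − 2 = 0 (mod 4).
    Divide the congruence (and modulus) by g = 4: 2·t ≡ 0 (mod 1).
    Modulo 1 every t works; take t = 0.
    Then x = 2 + 8·0 = 2, valid modulo lcm(8, 4) = 8: x ≡ 2 (mod 8).
  Combine with x ≡ 0 (mod 18): gcd(8, 18) = 2; 0 - 2 = -2, which IS divisible by 2, so compatible.
    Write x = 2 + 8·t and substitute into x ≡ 0 (mod 18): 8·t ≡ 0 − 2 = -2 (mod 18).
    Divide the congruence (and modulus) by g = 2: 4·t ≡ -1 (mod 9).
    Reduce coefficients mod 9: 4·t ≡ 8 (mod 9).
    The inverse of 4 mod 9 is 7 (since 4·7 = 28 = 3·9 + 1), so t ≡ 7·8 = 56 ≡ 2 (mod 9).
    Then x = 2 + 8·2 = 18, valid modulo lcm(8, 18) = 72: x ≡ 18 (mod 72).
Verify: 18 mod 8 = 2, 18 mod 4 = 2, 18 mod 18 = 0.

x ≡ 18 (mod 72).


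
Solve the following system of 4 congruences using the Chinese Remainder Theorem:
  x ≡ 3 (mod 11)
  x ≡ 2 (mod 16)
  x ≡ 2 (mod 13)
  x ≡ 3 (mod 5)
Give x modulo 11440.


Product of moduli M = 11 · 16 · 13 · 5 = 11440.
Merge one congruence at a time:
  Start: x ≡ 3 (mod 11).
  Combine with x ≡ 2 (mod 16); new modulus lcm = 176.
    Write x = 3 + 11·t and substitute into x ≡ 2 (mod 16): 11·t ≡ 2 − 3 = -1 (mod 16).
    Reduce coefficients mod 16: 11·t ≡ 15 (mod 16).
    The inverse of 11 mod 16 is 3 (since 11·3 = 33 = 2·16 + 1), so t ≡ 3·15 = 45 ≡ 13 (mod 16).
    Then x = 3 + 11·13 = 146, valid modulo lcm(11, 16) = 176: x ≡ 146 (mod 176).
  Combine with x ≡ 2 (mod 13); new modulus lcm = 2288.
    Write x = 146 + 176·t and substitute into x ≡ 2 (mod 13): 176·t ≡ 2 − 146 = -144 (mod 13).
    Reduce coefficients mod 13: 7·t ≡ 12 (mod 13).
    The inverse of 7 mod 13 is 2 (since 7·2 = 14 = 1·13 + 1), so t ≡ 2·12 = 24 ≡ 11 (mod 13).
    Then x = 146 + 176·11 = 2082, valid modulo lcm(176, 13) = 2288: x ≡ 2082 (mod 2288).
  Combine with x ≡ 3 (mod 5); new modulus lcm = 11440.
    Write x = 2082 + 2288·t and substitute into x ≡ 3 (mod 5): 2288·t ≡ 3 − 2082 = -2079 (mod 5).
    Reduce coefficients mod 5: 3·t ≡ 1 (mod 5).
    The inverse of 3 mod 5 is 2 (since 3·2 = 6 = 1·5 + 1), so t ≡ 2·1 = 2 ≡ 2 (mod 5).
    Then x = 2082 + 2288·2 = 6658, valid modulo lcm(2288, 5) = 11440: x ≡ 6658 (mod 11440).
Verify against each original: 6658 mod 11 = 3, 6658 mod 16 = 2, 6658 mod 13 = 2, 6658 mod 5 = 3.

x ≡ 6658 (mod 11440).


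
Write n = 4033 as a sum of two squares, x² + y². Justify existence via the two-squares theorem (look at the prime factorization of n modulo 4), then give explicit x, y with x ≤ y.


Step 1: Factor n = 4033 = 37 · 109.
Step 2: Check the mod-4 condition on each prime factor: 37 ≡ 1 (mod 4), exponent 1; 109 ≡ 1 (mod 4), exponent 1.
All primes ≡ 3 (mod 4) appear to even exponent (or don't appear), so by the two-squares theorem n IS expressible as a sum of two squares.
Step 3: Build a representation. Here n = 37 · 109 is a product of primes ≡ 1 (mod 4). Each prime p ≡ 1 (mod 4) is itself a sum of two squares; find a² by testing p − a² for a perfect square:
  37: 37 − 1² = 36 = 6² ⇒ 37 = 1² + 6².
  109: 109 − 1² = 108, 109 − 2² = 105, 109 − 3² = 100 = 10² ⇒ 109 = 3² + 10².
  Combine using the Brahmagupta–Fibonacci identity (a² + b²)(c² + d²) = (ac − bd)² + (ad + bc)² = (ac + bd)² + (ad − bc)²:
  37 · 109 = 4033: from (1² + 6²)(3² + 10²), take (1·3 − 6·10, 1·10 + 6·3) = (3 − 60, 10 + 18) = (-57, 28); dropping signs (only squares matter) gives (57, 28); check 57² + 28² = 3249 + 784 = 4033 ✓.
Step 4: Order so x ≤ y and verify: 28² + 57² = 784 + 3249 = 4033 = n. ✓

n = 4033 = 28² + 57² (one valid representation with x ≤ y).


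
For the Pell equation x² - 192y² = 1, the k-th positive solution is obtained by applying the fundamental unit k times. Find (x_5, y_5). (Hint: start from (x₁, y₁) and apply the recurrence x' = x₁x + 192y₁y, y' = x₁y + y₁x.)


Step 1: Find the fundamental solution (x₁, y₁) of x² - 192y² = 1.
  Expand √192 as a continued fraction. a₀ = ⌊√192⌋ = 13; iterate m_{k+1} = d_k·a_k − m_k, d_{k+1} = (192 − m_{k+1}²)/d_k, a_{k+1} = ⌊(a₀ + m_{k+1})/d_{k+1}⌋ (starting m₀ = 0, d₀ = 1), with convergents p_k = a_k·p_{k-1} + p_{k-2}, q_k = a_k·q_{k-1} + q_{k-2} (p₋₁ = 1, q₋₁ = 0):
  k = 0: a₀ = 13; p₀/q₀ = 13/1; p₀² − 192·q₀² = 169 − 192 = -23.
  k = 1: m = 13, d = 23, a = ⌊(13 + 13)/23⌋ = 1; p/q = (1·13 + 1)/(1·1 + 0) = 14/1; p² − 192·q² = 196 − 192 = 4.
  k = 2: m = 10, d = 4, a = ⌊(13 + 10)/4⌋ = 5; p/q = (5·14 + 13)/(5·1 + 1) = 83/6; p² − 192·q² = 6889 − 6912 = -23.
  k = 3: m = 10, d = 23, a = ⌊(13 + 10)/23⌋ = 1; p/q = (1·83 + 14)/(1·6 + 1) = 97/7; p² − 192·q² = 9409 − 9408 = 1.
  The first convergent with p² − 192·q² = 1 gives the fundamental solution (x₁, y₁) = (97, 7).
Step 2: Apply the recurrence (x_{n+1}, y_{n+1}) = (x₁x_n + 192y₁y_n, x₁y_n + y₁x_n) repeatedly.
  From (x_1, y_1) = (97, 7): x_2 = 97·97 + 192·7·7 = 18817; y_2 = 97·7 + 7·97 = 1358.
  From (x_2, y_2) = (18817, 1358): x_3 = 97·18817 + 192·7·1358 = 3650401; y_3 = 97·1358 + 7·18817 = 263445.
  From (x_3, y_3) = (3650401, 263445): x_4 = 97·3650401 + 192·7·263445 = 708158977; y_4 = 97·263445 + 7·3650401 = 51106972.
  From (x_4, y_4) = (708158977, 51106972): x_5 = 97·708158977 + 192·7·51106972 = 137379191137; y_5 = 97·51106972 + 7·708158977 = 9914489123.
Step 3: Verify x_5² - 192·y_5² = 18873042157456379352769 - 18873042157456379352768 = 1 (should be 1). ✓

(x_1, y_1) = (97, 7); (x_5, y_5) = (137379191137, 9914489123).


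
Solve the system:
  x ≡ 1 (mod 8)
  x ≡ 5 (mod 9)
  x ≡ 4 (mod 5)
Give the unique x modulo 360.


Moduli 8, 9, 5 are pairwise coprime; by CRT there is a unique solution modulo M = 8 · 9 · 5 = 360.
Solve pairwise, accumulating the modulus:
  Start with x ≡ 1 (mod 8).
  Combine with x ≡ 5 (mod 9): since gcd(8, 9) = 1, we get a unique residue mod 72.
    Write x = 1 + 8·t and substitute into x ≡ 5 (mod 9): 8·t ≡ 5 − 1 = 4 (mod 9).
    The inverse of 8 mod 9 is 8 (since 8·8 = 64 = 7·9 + 1), so t ≡ 8·4 = 32 ≡ 5 (mod 9).
    Then x = 1 + 8·5 = 41, valid modulo lcm(8, 9) = 72: x ≡ 41 (mod 72).
  Combine with x ≡ 4 (mod 5): since gcd(72, 5) = 1, we get a unique residue mod 360.
    Write x = 41 + 72·t and substitute into x ≡ 4 (mod 5): 72·t ≡ 4 − 41 = -37 (mod 5).
    Reduce coefficients mod 5: 2·t ≡ 3 (mod 5).
    The inverse of 2 mod 5 is 3 (since 2·3 = 6 = 1·5 + 1), so t ≡ 3·3 = 9 ≡ 4 (mod 5).
    Then x = 41 + 72·4 = 329, valid modulo lcm(72, 5) = 360: x ≡ 329 (mod 360).
Verify: 329 mod 8 = 1 ✓, 329 mod 9 = 5 ✓, 329 mod 5 = 4 ✓.

x ≡ 329 (mod 360).


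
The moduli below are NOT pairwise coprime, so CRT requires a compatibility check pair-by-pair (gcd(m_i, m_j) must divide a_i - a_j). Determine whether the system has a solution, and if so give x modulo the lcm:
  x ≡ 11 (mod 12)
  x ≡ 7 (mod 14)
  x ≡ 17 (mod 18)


Moduli 12, 14, 18 are not pairwise coprime, so CRT works modulo lcm(m_i) when all pairwise compatibility conditions hold.
Pairwise compatibility: gcd(m_i, m_j) must divide a_i - a_j for every pair.
Merge one congruence at a time:
  Start: x ≡ 11 (mod 12).
  Combine with x ≡ 7 (mod 14): gcd(12, 14) = 2; 7 - 11 = -4, which IS divisible by 2, so compatible.
    Write x = 11 + 12·t and substitute into x ≡ 7 (mod 14): 12·t ≡ 7 − 11 = -4 (mod 14).
    Divide the congruence (and modulus) by g = 2: 6·t ≡ -2 (mod 7).
    Reduce coefficients mod 7: 6·t ≡ 5 (mod 7).
    The inverse of 6 mod 7 is 6 (since 6·6 = 36 = 5·7 + 1), so t ≡ 6·5 = 30 ≡ 2 (mod 7).
    Then x = 11 + 12·2 = 35, valid modulo lcm(12, 14) = 84: x ≡ 35 (mod 84).
  Combine with x ≡ 17 (mod 18): gcd(84, 18) = 6; 17 - 35 = -18, which IS divisible by 6, so compatible.
    Write x = 35 + 84·t and substitute into x ≡ 17 (mod 18): 84·t ≡ 17 − 35 = -18 (mod 18).
    Divide the congruence (and modulus) by g = 6: 14·t ≡ -3 (mod 3).
    Reduce coefficients mod 3: 2·t ≡ 0 (mod 3).
    The inverse of 2 mod 3 is 2 (since 2·2 = 4 = 1·3 + 1), so t ≡ 2·0 = 0 ≡ 0 (mod 3).
    Then x = 35 + 84·0 = 35, valid modulo lcm(84, 18) = 252: x ≡ 35 (mod 252).
Verify: 35 mod 12 = 11, 35 mod 14 = 7, 35 mod 18 = 17.

x ≡ 35 (mod 252).


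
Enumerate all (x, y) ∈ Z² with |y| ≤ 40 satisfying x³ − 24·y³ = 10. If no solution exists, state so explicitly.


The equation is x³ - 24y³ = 10. For fixed y, x³ = 24·y³ + 10, so a solution requires the RHS to be a perfect cube.
Strategy: iterate y from -40 to 40, compute RHS = 24·y³ + 10, and check whether it is a (positive or negative) perfect cube.
Check small values of y:
  y = 0: RHS = 10 is not a perfect cube.
  y = 1: RHS = 34 is not a perfect cube.
  y = -1: RHS = -14 is not a perfect cube.
  y = 2: RHS = 202 is not a perfect cube.
  y = -2: RHS = -182 is not a perfect cube.
  y = 3: RHS = 658 is not a perfect cube.
  y = -3: RHS = -638 is not a perfect cube.
Continuing the search up to |y| = 40 finds no solutions either.
No (x, y) in the scanned range satisfies the equation.

No integer solutions with |y| ≤ 40.


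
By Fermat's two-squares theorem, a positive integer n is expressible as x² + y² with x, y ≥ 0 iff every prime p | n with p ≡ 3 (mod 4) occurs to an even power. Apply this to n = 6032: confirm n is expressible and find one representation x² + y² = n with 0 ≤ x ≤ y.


Step 1: Factor n = 6032 = 2^4 · 13 · 29.
Step 2: Check the mod-4 condition on each prime factor: 2 = 2 (special); 13 ≡ 1 (mod 4), exponent 1; 29 ≡ 1 (mod 4), exponent 1.
All primes ≡ 3 (mod 4) appear to even exponent (or don't appear), so by the two-squares theorem n IS expressible as a sum of two squares.
Step 3: Build a representation. Group n = k² · m with k = 4 and m = 13 · 29 = 377 (a product of primes ≡ 1 (mod 4)); a representation of m scales to one of n via (k·x)² + (k·y)² = k²(x² + y²). Each prime p ≡ 1 (mod 4) is itself a sum of two squares; find a² by testing p − a² for a perfect square:
  13: 13 − 1² = 12, 13 − 2² = 9 = 3² ⇒ 13 = 2² + 3².
  29: 29 − 1² = 28, 29 − 2² = 25 = 5² ⇒ 29 = 2² + 5².
  Combine using the Brahmagupta–Fibonacci identity (a² + b²)(c² + d²) = (ac − bd)² + (ad + bc)² = (ac + bd)² + (ad − bc)²:
  13 · 29 = 377: from (2² + 3²)(2² + 5²), take (2·2 − 3·5, 2·5 + 3·2) = (4 − 15, 10 + 6) = (-11, 16); dropping signs (only squares matter) gives (11, 16); check 11² + 16² = 121 + 256 = 377 ✓.
  Scale by k = 4: (4·11, 4·16) = (44, 64).
Step 4: Order so x ≤ y and verify: 44² + 64² = 1936 + 4096 = 6032 = n. ✓

n = 6032 = 44² + 64² (one valid representation with x ≤ y).


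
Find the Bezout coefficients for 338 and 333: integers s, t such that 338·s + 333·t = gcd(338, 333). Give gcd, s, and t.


Euclidean algorithm on (338, 333) — divide until remainder is 0:
  338 = 1 · 333 + 5
  333 = 66 · 5 + 3
  5 = 1 · 3 + 2
  3 = 1 · 2 + 1
  2 = 2 · 1 + 0
gcd(338, 333) = 1.
Track Bezout coefficients alongside the remainders: start with r₀ = 338 = a·1 + b·0 (s = 1, t = 0) and r₁ = 333 = a·0 + b·1 (s = 0, t = 1); each new remainder r_{k+1} = r_{k-1} − q_k·r_k inherits s_{k+1} = s_{k-1} − q_k·s_k, t_{k+1} = t_{k-1} − q_k·t_k, so r_k = a·s_k + b·t_k at every step:
  q = 1: r = 5, s = 1 − 1·0 = 1, t = 0 − 1·1 = -1  (check: 338·1 + 333·(-1) = 5)
  q = 66: r = 3, s = 0 − 66·1 = -66, t = 1 − 66·(-1) = 67  (check: 338·(-66) + 333·67 = 3)
  q = 1: r = 2, s = 1 − 1·(-66) = 67, t = -1 − 1·67 = -68  (check: 338·67 + 333·(-68) = 2)
  q = 1: r = 1, s = -66 − 1·67 = -133, t = 67 − 1·(-68) = 135  (check: 338·(-133) + 333·135 = 1)
The row with r = 1 (the gcd) gives the Bezout coefficients s = -133, t = 135.
Result: 338 · (-133) + 333 · (135) = 1.

gcd(338, 333) = 1; s = -133, t = 135 (check: 338·(-133) + 333·135 = 1).


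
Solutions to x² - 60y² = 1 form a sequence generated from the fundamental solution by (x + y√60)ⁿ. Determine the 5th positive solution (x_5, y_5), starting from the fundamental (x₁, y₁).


Step 1: Find the fundamental solution (x₁, y₁) of x² - 60y² = 1.
  Expand √60 as a continued fraction. a₀ = ⌊√60⌋ = 7; iterate m_{k+1} = d_k·a_k − m_k, d_{k+1} = (60 − m_{k+1}²)/d_k, a_{k+1} = ⌊(a₀ + m_{k+1})/d_{k+1}⌋ (starting m₀ = 0, d₀ = 1), with convergents p_k = a_k·p_{k-1} + p_{k-2}, q_k = a_k·q_{k-1} + q_{k-2} (p₋₁ = 1, q₋₁ = 0):
  k = 0: a₀ = 7; p₀/q₀ = 7/1; p₀² − 60·q₀² = 49 − 60 = -11.
  k = 1: m = 7, d = 11, a = ⌊(7 + 7)/11⌋ = 1; p/q = (1·7 + 1)/(1·1 + 0) = 8/1; p² − 60·q² = 64 − 60 = 4.
  k = 2: m = 4, d = 4, a = ⌊(7 + 4)/4⌋ = 2; p/q = (2·8 + 7)/(2·1 + 1) = 23/3; p² − 60·q² = 529 − 540 = -11.
  k = 3: m = 4, d = 11, a = ⌊(7 + 4)/11⌋ = 1; p/q = (1·23 + 8)/(1·3 + 1) = 31/4; p² − 60·q² = 961 − 960 = 1.
  The first convergent with p² − 60·q² = 1 gives the fundamental solution (x₁, y₁) = (31, 4).
Step 2: Apply the recurrence (x_{n+1}, y_{n+1}) = (x₁x_n + 60y₁y_n, x₁y_n + y₁x_n) repeatedly.
  From (x_1, y_1) = (31, 4): x_2 = 31·31 + 60·4·4 = 1921; y_2 = 31·4 + 4·31 = 248.
  From (x_2, y_2) = (1921, 248): x_3 = 31·1921 + 60·4·248 = 119071; y_3 = 31·248 + 4·1921 = 15372.
  From (x_3, y_3) = (119071, 15372): x_4 = 31·119071 + 60·4·15372 = 7380481; y_4 = 31·15372 + 4·119071 = 952816.
  From (x_4, y_4) = (7380481, 952816): x_5 = 31·7380481 + 60·4·952816 = 457470751; y_5 = 31·952816 + 4·7380481 = 59059220.
Step 3: Verify x_5² - 60·y_5² = 209279488020504001 - 209279488020504000 = 1 (should be 1). ✓

(x_1, y_1) = (31, 4); (x_5, y_5) = (457470751, 59059220).


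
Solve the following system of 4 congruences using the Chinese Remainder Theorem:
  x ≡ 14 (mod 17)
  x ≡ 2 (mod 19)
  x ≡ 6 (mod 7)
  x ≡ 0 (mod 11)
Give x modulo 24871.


Product of moduli M = 17 · 19 · 7 · 11 = 24871.
Merge one congruence at a time:
  Start: x ≡ 14 (mod 17).
  Combine with x ≡ 2 (mod 19); new modulus lcm = 323.
    Write x = 14 + 17·t and substitute into x ≡ 2 (mod 19): 17·t ≡ 2 − 14 = -12 (mod 19).
    Reduce coefficients mod 19: 17·t ≡ 7 (mod 19).
    The inverse of 17 mod 19 is 9 (since 17·9 = 153 = 8·19 + 1), so t ≡ 9·7 = 63 ≡ 6 (mod 19).
    Then x = 14 + 17·6 = 116, valid modulo lcm(17, 19) = 323: x ≡ 116 (mod 323).
  Combine with x ≡ 6 (mod 7); new modulus lcm = 2261.
    Write x = 116 + 323·t and substitute into x ≡ 6 (mod 7): 323·t ≡ 6 − 116 = -110 (mod 7).
    Reduce coefficients mod 7: 1·t ≡ 2 (mod 7).
    So t ≡ 2 (mod 7).
    Then x = 116 + 323·2 = 762, valid modulo lcm(323, 7) = 2261: x ≡ 762 (mod 2261).
  Combine with x ≡ 0 (mod 11); new modulus lcm = 24871.
    Write x = 762 + 2261·t and substitute into x ≡ 0 (mod 11): 2261·t ≡ 0 − 762 = -762 (mod 11).
    Reduce coefficients mod 11: 6·t ≡ 8 (mod 11).
    The inverse of 6 mod 11 is 2 (since 6·2 = 12 = 1·11 + 1), so t ≡ 2·8 = 16 ≡ 5 (mod 11).
    Then x = 762 + 2261·5 = 12067, valid modulo lcm(2261, 11) = 24871: x ≡ 12067 (mod 24871).
Verify against each original: 12067 mod 17 = 14, 12067 mod 19 = 2, 12067 mod 7 = 6, 12067 mod 11 = 0.

x ≡ 12067 (mod 24871).


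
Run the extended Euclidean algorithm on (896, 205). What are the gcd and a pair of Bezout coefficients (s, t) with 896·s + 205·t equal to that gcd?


Euclidean algorithm on (896, 205) — divide until remainder is 0:
  896 = 4 · 205 + 76
  205 = 2 · 76 + 53
  76 = 1 · 53 + 23
  53 = 2 · 23 + 7
  23 = 3 · 7 + 2
  7 = 3 · 2 + 1
  2 = 2 · 1 + 0
gcd(896, 205) = 1.
Track Bezout coefficients alongside the remainders: start with r₀ = 896 = a·1 + b·0 (s = 1, t = 0) and r₁ = 205 = a·0 + b·1 (s = 0, t = 1); each new remainder r_{k+1} = r_{k-1} − q_k·r_k inherits s_{k+1} = s_{k-1} − q_k·s_k, t_{k+1} = t_{k-1} − q_k·t_k, so r_k = a·s_k + b·t_k at every step:
  q = 4: r = 76, s = 1 − 4·0 = 1, t = 0 − 4·1 = -4  (check: 896·1 + 205·(-4) = 76)
  q = 2: r = 53, s = 0 − 2·1 = -2, t = 1 − 2·(-4) = 9  (check: 896·(-2) + 205·9 = 53)
  q = 1: r = 23, s = 1 − 1·(-2) = 3, t = -4 − 1·9 = -13  (check: 896·3 + 205·(-13) = 23)
  q = 2: r = 7, s = -2 − 2·3 = -8, t = 9 − 2·(-13) = 35  (check: 896·(-8) + 205·35 = 7)
  q = 3: r = 2, s = 3 − 3·(-8) = 27, t = -13 − 3·35 = -118  (check: 896·27 + 205·(-118) = 2)
  q = 3: r = 1, s = -8 − 3·27 = -89, t = 35 − 3·(-118) = 389  (check: 896·(-89) + 205·389 = 1)
The row with r = 1 (the gcd) gives the Bezout coefficients s = -89, t = 389.
Result: 896 · (-89) + 205 · (389) = 1.

gcd(896, 205) = 1; s = -89, t = 389 (check: 896·(-89) + 205·389 = 1).


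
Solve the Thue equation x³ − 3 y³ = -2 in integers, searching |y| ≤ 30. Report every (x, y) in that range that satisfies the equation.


The equation is x³ - 3y³ = -2. For fixed y, x³ = 3·y³ − 2, so a solution requires the RHS to be a perfect cube.
Strategy: iterate y from -30 to 30, compute RHS = 3·y³ − 2, and check whether it is a (positive or negative) perfect cube.
Check small values of y:
  y = 0: RHS = -2 is not a perfect cube.
  y = 1: RHS = 1 = (1)³ ⇒ x = 1 works.
  y = -1: RHS = -5 is not a perfect cube.
  y = 2: RHS = 22 is not a perfect cube.
  y = -2: RHS = -26 is not a perfect cube.
  y = 3: RHS = 79 is not a perfect cube.
  y = -3: RHS = -83 is not a perfect cube.
Continuing the search up to |y| = 30 finds no further solutions beyond those listed.
Collected solutions: (1, 1).

Solutions (with |y| ≤ 30): (1, 1).


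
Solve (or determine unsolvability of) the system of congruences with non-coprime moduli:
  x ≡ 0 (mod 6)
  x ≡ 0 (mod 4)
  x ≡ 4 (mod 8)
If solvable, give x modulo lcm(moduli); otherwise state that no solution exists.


Moduli 6, 4, 8 are not pairwise coprime, so CRT works modulo lcm(m_i) when all pairwise compatibility conditions hold.
Pairwise compatibility: gcd(m_i, m_j) must divide a_i - a_j for every pair.
Merge one congruence at a time:
  Start: x ≡ 0 (mod 6).
  Combine with x ≡ 0 (mod 4): gcd(6, 4) = 2; 0 - 0 = 0, which IS divisible by 2, so compatible.
    Write x = 0 + 6·t and substitute into x ≡ 0 (mod 4): 6·t ≡ 0 − 0 = 0 (mod 4).
    Divide the congruence (and modulus) by g = 2: 3·t ≡ 0 (mod 2).
    Reduce coefficients mod 2: 1·t ≡ 0 (mod 2).
    So t ≡ 0 (mod 2).
    Then x = 0 + 6·0 = 0, valid modulo lcm(6, 4) = 12: x ≡ 0 (mod 12).
  Combine with x ≡ 4 (mod 8): gcd(12, 8) = 4; 4 - 0 = 4, which IS divisible by 4, so compatible.
    Write x = 0 + 12·t and substitute into x ≡ 4 (mod 8): 12·t ≡ 4 − 0 = 4 (mod 8).
    Divide the congruence (and modulus) by g = 4: 3·t ≡ 1 (mod 2).
    Reduce coefficients mod 2: 1·t ≡ 1 (mod 2).
    So t ≡ 1 (mod 2).
    Then x = 0 + 12·1 = 12, valid modulo lcm(12, 8) = 24: x ≡ 12 (mod 24).
Verify: 12 mod 6 = 0, 12 mod 4 = 0, 12 mod 8 = 4.

x ≡ 12 (mod 24).


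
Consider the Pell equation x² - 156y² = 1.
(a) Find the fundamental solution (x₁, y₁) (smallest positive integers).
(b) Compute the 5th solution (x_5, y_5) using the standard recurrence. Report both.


Step 1: Find the fundamental solution (x₁, y₁) of x² - 156y² = 1.
  Expand √156 as a continued fraction. a₀ = ⌊√156⌋ = 12; iterate m_{k+1} = d_k·a_k − m_k, d_{k+1} = (156 − m_{k+1}²)/d_k, a_{k+1} = ⌊(a₀ + m_{k+1})/d_{k+1}⌋ (starting m₀ = 0, d₀ = 1), with convergents p_k = a_k·p_{k-1} + p_{k-2}, q_k = a_k·q_{k-1} + q_{k-2} (p₋₁ = 1, q₋₁ = 0):
  k = 0: a₀ = 12; p₀/q₀ = 12/1; p₀² − 156·q₀² = 144 − 156 = -12.
  k = 1: m = 12, d = 12, a = ⌊(12 + 12)/12⌋ = 2; p/q = (2·12 + 1)/(2·1 + 0) = 25/2; p² − 156·q² = 625 − 624 = 1.
  The first convergent with p² − 156·q² = 1 gives the fundamental solution (x₁, y₁) = (25, 2).
Step 2: Apply the recurrence (x_{n+1}, y_{n+1}) = (x₁x_n + 156y₁y_n, x₁y_n + y₁x_n) repeatedly.
  From (x_1, y_1) = (25, 2): x_2 = 25·25 + 156·2·2 = 1249; y_2 = 25·2 + 2·25 = 100.
  From (x_2, y_2) = (1249, 100): x_3 = 25·1249 + 156·2·100 = 62425; y_3 = 25·100 + 2·1249 = 4998.
  From (x_3, y_3) = (62425, 4998): x_4 = 25·62425 + 156·2·4998 = 3120001; y_4 = 25·4998 + 2·62425 = 249800.
  From (x_4, y_4) = (3120001, 249800): x_5 = 25·3120001 + 156·2·249800 = 155937625; y_5 = 25·249800 + 2·3120001 = 12485002.
Step 3: Verify x_5² - 156·y_5² = 24316542890640625 - 24316542890640624 = 1 (should be 1). ✓

(x_1, y_1) = (25, 2); (x_5, y_5) = (155937625, 12485002).


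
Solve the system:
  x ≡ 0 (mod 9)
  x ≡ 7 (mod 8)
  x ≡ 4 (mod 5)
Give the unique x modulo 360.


Moduli 9, 8, 5 are pairwise coprime; by CRT there is a unique solution modulo M = 9 · 8 · 5 = 360.
Solve pairwise, accumulating the modulus:
  Start with x ≡ 0 (mod 9).
  Combine with x ≡ 7 (mod 8): since gcd(9, 8) = 1, we get a unique residue mod 72.
    Write x = 0 + 9·t and substitute into x ≡ 7 (mod 8): 9·t ≡ 7 − 0 = 7 (mod 8).
    Reduce coefficients mod 8: 1·t ≡ 7 (mod 8).
    So t ≡ 7 (mod 8).
    Then x = 0 + 9·7 = 63, valid modulo lcm(9, 8) = 72: x ≡ 63 (mod 72).
  Combine with x ≡ 4 (mod 5): since gcd(72, 5) = 1, we get a unique residue mod 360.
    Write x = 63 + 72·t and substitute into x ≡ 4 (mod 5): 72·t ≡ 4 − 63 = -59 (mod 5).
    Reduce coefficients mod 5: 2·t ≡ 1 (mod 5).
    The inverse of 2 mod 5 is 3 (since 2·3 = 6 = 1·5 + 1), so t ≡ 3·1 = 3 ≡ 3 (mod 5).
    Then x = 63 + 72·3 = 279, valid modulo lcm(72, 5) = 360: x ≡ 279 (mod 360).
Verify: 279 mod 9 = 0 ✓, 279 mod 8 = 7 ✓, 279 mod 5 = 4 ✓.

x ≡ 279 (mod 360).


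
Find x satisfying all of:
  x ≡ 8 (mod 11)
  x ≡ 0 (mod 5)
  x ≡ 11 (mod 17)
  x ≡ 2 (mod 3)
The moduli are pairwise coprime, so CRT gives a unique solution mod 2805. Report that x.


Product of moduli M = 11 · 5 · 17 · 3 = 2805.
Merge one congruence at a time:
  Start: x ≡ 8 (mod 11).
  Combine with x ≡ 0 (mod 5); new modulus lcm = 55.
    Write x = 8 + 11·t and substitute into x ≡ 0 (mod 5): 11·t ≡ 0 − 8 = -8 (mod 5).
    Reduce coefficients mod 5: 1·t ≡ 2 (mod 5).
    So t ≡ 2 (mod 5).
    Then x = 8 + 11·2 = 30, valid modulo lcm(11, 5) = 55: x ≡ 30 (mod 55).
  Combine with x ≡ 11 (mod 17); new modulus lcm = 935.
    Write x = 30 + 55·t and substitute into x ≡ 11 (mod 17): 55·t ≡ 11 − 30 = -19 (mod 17).
    Reduce coefficients mod 17: 4·t ≡ 15 (mod 17).
    The inverse of 4 mod 17 is 13 (since 4·13 = 52 = 3·17 + 1), so t ≡ 13·15 = 195 ≡ 8 (mod 17).
    Then x = 30 + 55·8 = 470, valid modulo lcm(55, 17) = 935: x ≡ 470 (mod 935).
  Combine with x ≡ 2 (mod 3); new modulus lcm = 2805.
    Write x = 470 + 935·t and substitute into x ≡ 2 (mod 3): 935·t ≡ 2 − 470 = -468 (mod 3).
    Reduce coefficients mod 3: 2·t ≡ 0 (mod 3).
    The inverse of 2 mod 3 is 2 (since 2·2 = 4 = 1·3 + 1), so t ≡ 2·0 = 0 ≡ 0 (mod 3).
    Then x = 470 + 935·0 = 470, valid modulo lcm(935, 3) = 2805: x ≡ 470 (mod 2805).
Verify against each original: 470 mod 11 = 8, 470 mod 5 = 0, 470 mod 17 = 11, 470 mod 3 = 2.

x ≡ 470 (mod 2805).


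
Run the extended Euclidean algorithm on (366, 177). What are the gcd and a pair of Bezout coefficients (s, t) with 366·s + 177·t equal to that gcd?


Euclidean algorithm on (366, 177) — divide until remainder is 0:
  366 = 2 · 177 + 12
  177 = 14 · 12 + 9
  12 = 1 · 9 + 3
  9 = 3 · 3 + 0
gcd(366, 177) = 3.
Track Bezout coefficients alongside the remainders: start with r₀ = 366 = a·1 + b·0 (s = 1, t = 0) and r₁ = 177 = a·0 + b·1 (s = 0, t = 1); each new remainder r_{k+1} = r_{k-1} − q_k·r_k inherits s_{k+1} = s_{k-1} − q_k·s_k, t_{k+1} = t_{k-1} − q_k·t_k, so r_k = a·s_k + b·t_k at every step:
  q = 2: r = 12, s = 1 − 2·0 = 1, t = 0 − 2·1 = -2  (check: 366·1 + 177·(-2) = 12)
  q = 14: r = 9, s = 0 − 14·1 = -14, t = 1 − 14·(-2) = 29  (check: 366·(-14) + 177·29 = 9)
  q = 1: r = 3, s = 1 − 1·(-14) = 15, t = -2 − 1·29 = -31  (check: 366·15 + 177·(-31) = 3)
The row with r = 3 (the gcd) gives the Bezout coefficients s = 15, t = -31.
Result: 366 · (15) + 177 · (-31) = 3.

gcd(366, 177) = 3; s = 15, t = -31 (check: 366·15 + 177·(-31) = 3).


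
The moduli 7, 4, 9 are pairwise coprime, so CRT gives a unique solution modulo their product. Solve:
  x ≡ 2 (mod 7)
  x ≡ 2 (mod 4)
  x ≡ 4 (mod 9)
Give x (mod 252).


Moduli 7, 4, 9 are pairwise coprime; by CRT there is a unique solution modulo M = 7 · 4 · 9 = 252.
Solve pairwise, accumulating the modulus:
  Start with x ≡ 2 (mod 7).
  Combine with x ≡ 2 (mod 4): since gcd(7, 4) = 1, we get a unique residue mod 28.
    Write x = 2 + 7·t and substitute into x ≡ 2 (mod 4): 7·t ≡ 2 − 2 = 0 (mod 4).
    Reduce coefficients mod 4: 3·t ≡ 0 (mod 4).
    The inverse of 3 mod 4 is 3 (since 3·3 = 9 = 2·4 + 1), so t ≡ 3·0 = 0 ≡ 0 (mod 4).
    Then x = 2 + 7·0 = 2, valid modulo lcm(7, 4) = 28: x ≡ 2 (mod 28).
  Combine with x ≡ 4 (mod 9): since gcd(28, 9) = 1, we get a unique residue mod 252.
    Write x = 2 + 28·t and substitute into x ≡ 4 (mod 9): 28·t ≡ 4 − 2 = 2 (mod 9).
    Reduce coefficients mod 9: 1·t ≡ 2 (mod 9).
    So t ≡ 2 (mod 9).
    Then x = 2 + 28·2 = 58, valid modulo lcm(28, 9) = 252: x ≡ 58 (mod 252).
Verify: 58 mod 7 = 2 ✓, 58 mod 4 = 2 ✓, 58 mod 9 = 4 ✓.

x ≡ 58 (mod 252).


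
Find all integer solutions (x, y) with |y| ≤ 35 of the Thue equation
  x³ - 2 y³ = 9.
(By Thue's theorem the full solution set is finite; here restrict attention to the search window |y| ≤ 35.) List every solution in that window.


The equation is x³ - 2y³ = 9. For fixed y, x³ = 2·y³ + 9, so a solution requires the RHS to be a perfect cube.
Strategy: iterate y from -35 to 35, compute RHS = 2·y³ + 9, and check whether it is a (positive or negative) perfect cube.
Check small values of y:
  y = 0: RHS = 9 is not a perfect cube.
  y = 1: RHS = 11 is not a perfect cube.
  y = -1: RHS = 7 is not a perfect cube.
  y = 2: RHS = 25 is not a perfect cube.
  y = -2: RHS = -7 is not a perfect cube.
  y = 3: RHS = 63 is not a perfect cube.
  y = -3: RHS = -45 is not a perfect cube.
Continuing the search up to |y| = 35 finds no solutions either.
No (x, y) in the scanned range satisfies the equation.

No integer solutions with |y| ≤ 35.


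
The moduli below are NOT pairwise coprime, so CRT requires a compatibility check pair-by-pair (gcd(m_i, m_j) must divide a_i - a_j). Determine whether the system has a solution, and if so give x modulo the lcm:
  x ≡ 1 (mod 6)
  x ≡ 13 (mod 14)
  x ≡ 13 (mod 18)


Moduli 6, 14, 18 are not pairwise coprime, so CRT works modulo lcm(m_i) when all pairwise compatibility conditions hold.
Pairwise compatibility: gcd(m_i, m_j) must divide a_i - a_j for every pair.
Merge one congruence at a time:
  Start: x ≡ 1 (mod 6).
  Combine with x ≡ 13 (mod 14): gcd(6, 14) = 2; 13 - 1 = 12, which IS divisible by 2, so compatible.
    Write x = 1 + 6·t and substitute into x ≡ 13 (mod 14): 6·t ≡ 13 − 1 = 12 (mod 14).
    Divide the congruence (and modulus) by g = 2: 3·t ≡ 6 (mod 7).
    The inverse of 3 mod 7 is 5 (since 3·5 = 15 = 2·7 + 1), so t ≡ 5·6 = 30 ≡ 2 (mod 7).
    Then x = 1 + 6·2 = 13, valid modulo lcm(6, 14) = 42: x ≡ 13 (mod 42).
  Combine with x ≡ 13 (mod 18): gcd(42, 18) = 6; 13 - 13 = 0, which IS divisible by 6, so compatible.
    Write x = 13 + 42·t and substitute into x ≡ 13 (mod 18): 42·t ≡ 13 − 13 = 0 (mod 18).
    Divide the congruence (and modulus) by g = 6: 7·t ≡ 0 (mod 3).
    Reduce coefficients mod 3: 1·t ≡ 0 (mod 3).
    So t ≡ 0 (mod 3).
    Then x = 13 + 42·0 = 13, valid modulo lcm(42, 18) = 126: x ≡ 13 (mod 126).
Verify: 13 mod 6 = 1, 13 mod 14 = 13, 13 mod 18 = 13.

x ≡ 13 (mod 126).


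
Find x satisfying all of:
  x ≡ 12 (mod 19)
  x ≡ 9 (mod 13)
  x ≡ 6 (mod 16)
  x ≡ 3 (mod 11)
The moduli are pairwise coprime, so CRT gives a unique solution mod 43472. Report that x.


Product of moduli M = 19 · 13 · 16 · 11 = 43472.
Merge one congruence at a time:
  Start: x ≡ 12 (mod 19).
  Combine with x ≡ 9 (mod 13); new modulus lcm = 247.
    Write x = 12 + 19·t and substitute into x ≡ 9 (mod 13): 19·t ≡ 9 − 12 = -3 (mod 13).
    Reduce coefficients mod 13: 6·t ≡ 10 (mod 13).
    The inverse of 6 mod 13 is 11 (since 6·11 = 66 = 5·13 + 1), so t ≡ 11·10 = 110 ≡ 6 (mod 13).
    Then x = 12 + 19·6 = 126, valid modulo lcm(19, 13) = 247: x ≡ 126 (mod 247).
  Combine with x ≡ 6 (mod 16); new modulus lcm = 3952.
    Write x = 126 + 247·t and substitute into x ≡ 6 (mod 16): 247·t ≡ 6 − 126 = -120 (mod 16).
    Reduce coefficients mod 16: 7·t ≡ 8 (mod 16).
    The inverse of 7 mod 16 is 7 (since 7·7 = 49 = 3·16 + 1), so t ≡ 7·8 = 56 ≡ 8 (mod 16).
    Then x = 126 + 247·8 = 2102, valid modulo lcm(247, 16) = 3952: x ≡ 2102 (mod 3952).
  Combine with x ≡ 3 (mod 11); new modulus lcm = 43472.
    Write x = 2102 + 3952·t and substitute into x ≡ 3 (mod 11): 3952·t ≡ 3 − 2102 = -2099 (mod 11).
    Reduce coefficients mod 11: 3·t ≡ 2 (mod 11).
    The inverse of 3 mod 11 is 4 (since 3·4 = 12 = 1·11 + 1), so t ≡ 4·2 = 8 ≡ 8 (mod 11).
    Then x = 2102 + 3952·8 = 33718, valid modulo lcm(3952, 11) = 43472: x ≡ 33718 (mod 43472).
Verify against each original: 33718 mod 19 = 12, 33718 mod 13 = 9, 33718 mod 16 = 6, 33718 mod 11 = 3.

x ≡ 33718 (mod 43472).


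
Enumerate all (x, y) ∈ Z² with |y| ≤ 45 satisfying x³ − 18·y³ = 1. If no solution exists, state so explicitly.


The equation is x³ - 18y³ = 1. For fixed y, x³ = 18·y³ + 1, so a solution requires the RHS to be a perfect cube.
Strategy: iterate y from -45 to 45, compute RHS = 18·y³ + 1, and check whether it is a (positive or negative) perfect cube.
Check small values of y:
  y = 0: RHS = 1 = (1)³ ⇒ x = 1 works.
  y = 1: RHS = 19 is not a perfect cube.
  y = -1: RHS = -17 is not a perfect cube.
  y = 2: RHS = 145 is not a perfect cube.
  y = -2: RHS = -143 is not a perfect cube.
  y = 3: RHS = 487 is not a perfect cube.
  y = -3: RHS = -485 is not a perfect cube.
Continuing the search up to |y| = 45 finds no further solutions beyond those listed.
Collected solutions: (1, 0).

Solutions (with |y| ≤ 45): (1, 0).


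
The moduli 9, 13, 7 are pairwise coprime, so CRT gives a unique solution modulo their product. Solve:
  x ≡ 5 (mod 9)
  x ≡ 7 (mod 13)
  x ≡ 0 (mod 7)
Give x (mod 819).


Moduli 9, 13, 7 are pairwise coprime; by CRT there is a unique solution modulo M = 9 · 13 · 7 = 819.
Solve pairwise, accumulating the modulus:
  Start with x ≡ 5 (mod 9).
  Combine with x ≡ 7 (mod 13): since gcd(9, 13) = 1, we get a unique residue mod 117.
    Write x = 5 + 9·t and substitute into x ≡ 7 (mod 13): 9·t ≡ 7 − 5 = 2 (mod 13).
    The inverse of 9 mod 13 is 3 (since 9·3 = 27 = 2·13 + 1), so t ≡ 3·2 = 6 ≡ 6 (mod 13).
    Then x = 5 + 9·6 = 59, valid modulo lcm(9, 13) = 117: x ≡ 59 (mod 117).
  Combine with x ≡ 0 (mod 7): since gcd(117, 7) = 1, we get a unique residue mod 819.
    Write x = 59 + 117·t and substitute into x ≡ 0 (mod 7): 117·t ≡ 0 − 59 = -59 (mod 7).
    Reduce coefficients mod 7: 5·t ≡ 4 (mod 7).
    The inverse of 5 mod 7 is 3 (since 5·3 = 15 = 2·7 + 1), so t ≡ 3·4 = 12 ≡ 5 (mod 7).
    Then x = 59 + 117·5 = 644, valid modulo lcm(117, 7) = 819: x ≡ 644 (mod 819).
Verify: 644 mod 9 = 5 ✓, 644 mod 13 = 7 ✓, 644 mod 7 = 0 ✓.

x ≡ 644 (mod 819).
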